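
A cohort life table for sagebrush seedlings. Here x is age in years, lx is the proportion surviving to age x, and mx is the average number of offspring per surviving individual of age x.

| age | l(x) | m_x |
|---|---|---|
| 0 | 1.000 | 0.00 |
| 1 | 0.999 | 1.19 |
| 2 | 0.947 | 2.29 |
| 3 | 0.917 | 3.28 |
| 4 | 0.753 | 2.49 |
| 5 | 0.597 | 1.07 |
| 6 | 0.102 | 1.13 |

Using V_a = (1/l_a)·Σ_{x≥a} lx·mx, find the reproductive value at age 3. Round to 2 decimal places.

lx·mx for x ≥ 3: 3.00776, 1.87497, 0.63879, 0.11526 → sum = 5.63678
V_3 = 5.63678 / l_3 = 5.63678 / 0.917 = 6.146979… → 6.15

6.15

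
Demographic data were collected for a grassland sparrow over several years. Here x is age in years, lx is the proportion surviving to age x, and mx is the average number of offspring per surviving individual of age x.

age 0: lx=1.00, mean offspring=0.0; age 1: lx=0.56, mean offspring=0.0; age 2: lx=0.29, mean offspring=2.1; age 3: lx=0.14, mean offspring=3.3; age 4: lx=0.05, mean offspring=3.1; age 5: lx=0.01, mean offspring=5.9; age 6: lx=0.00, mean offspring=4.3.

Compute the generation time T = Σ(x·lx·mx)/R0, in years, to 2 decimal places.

lx·mx: 0, 0, 0.609, 0.462, 0.155, 0.059, 0 → R0 = 1.285
x·lx·mx: 0, 0, 1.218, 1.386, 0.62, 0.295, 0 → Σ = 3.519
T = 3.519 / 1.285 = 2.738521… → 2.74

2.74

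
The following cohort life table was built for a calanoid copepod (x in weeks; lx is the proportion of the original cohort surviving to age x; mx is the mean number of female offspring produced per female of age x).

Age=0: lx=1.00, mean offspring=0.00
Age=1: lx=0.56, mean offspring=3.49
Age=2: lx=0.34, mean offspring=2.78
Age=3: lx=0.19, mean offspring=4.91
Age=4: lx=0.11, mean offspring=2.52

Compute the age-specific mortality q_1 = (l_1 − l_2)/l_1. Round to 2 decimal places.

0.39

q_1 = (l_1 − l_2) / l_1 = (0.56 − 0.34) / 0.56
     = 0.22 / 0.56 = 0.392857… → 0.39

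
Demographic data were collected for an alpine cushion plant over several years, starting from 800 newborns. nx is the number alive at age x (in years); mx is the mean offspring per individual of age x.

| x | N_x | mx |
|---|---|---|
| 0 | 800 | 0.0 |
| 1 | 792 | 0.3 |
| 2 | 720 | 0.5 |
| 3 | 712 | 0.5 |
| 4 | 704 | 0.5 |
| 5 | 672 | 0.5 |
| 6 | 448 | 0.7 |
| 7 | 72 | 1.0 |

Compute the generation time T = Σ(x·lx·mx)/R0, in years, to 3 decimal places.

lx = nx/n0 = nx/800: 1, 0.99, 0.9, 0.89, 0.88, 0.84, 0.56, 0.09
lx·mx: 0, 0.297, 0.45, 0.445, 0.44, 0.42, 0.392, 0.09 → R0 = 2.534
x·lx·mx: 0, 0.297, 0.9, 1.335, 1.76, 2.1, 2.352, 0.63 → Σ = 9.374
T = 9.374 / 2.534 = 3.69929… → 3.699

3.699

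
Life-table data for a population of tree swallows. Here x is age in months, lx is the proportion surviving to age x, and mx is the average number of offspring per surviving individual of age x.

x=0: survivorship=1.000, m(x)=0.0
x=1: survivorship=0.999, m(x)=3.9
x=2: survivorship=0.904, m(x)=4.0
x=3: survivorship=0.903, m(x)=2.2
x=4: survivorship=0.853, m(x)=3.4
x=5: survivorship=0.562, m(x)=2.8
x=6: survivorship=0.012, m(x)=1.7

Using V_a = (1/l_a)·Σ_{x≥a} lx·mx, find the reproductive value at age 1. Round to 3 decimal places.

14.007

lx·mx for x ≥ 1: 3.8961, 3.616, 1.9866, 2.9002, 1.5736, 0.0204 → sum = 13.9929
V_1 = 13.9929 / l_1 = 13.9929 / 0.999 = 14.006907… → 14.007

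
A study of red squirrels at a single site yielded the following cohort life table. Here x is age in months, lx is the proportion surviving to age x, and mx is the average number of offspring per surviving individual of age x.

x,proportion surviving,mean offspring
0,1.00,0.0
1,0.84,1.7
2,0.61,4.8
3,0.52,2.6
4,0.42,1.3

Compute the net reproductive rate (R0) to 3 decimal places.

6.254

lx·mx by age: 0, 1.428, 2.928, 1.352, 0.546
R0 = Σ lx·mx = 6.254 → 6.254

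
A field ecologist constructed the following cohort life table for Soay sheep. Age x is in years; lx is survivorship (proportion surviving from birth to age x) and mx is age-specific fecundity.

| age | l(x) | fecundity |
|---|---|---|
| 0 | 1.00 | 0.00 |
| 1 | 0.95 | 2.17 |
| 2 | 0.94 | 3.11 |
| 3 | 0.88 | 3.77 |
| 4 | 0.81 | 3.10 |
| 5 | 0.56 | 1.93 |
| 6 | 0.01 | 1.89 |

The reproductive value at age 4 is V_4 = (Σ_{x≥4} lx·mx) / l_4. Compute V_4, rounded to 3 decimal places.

lx·mx for x ≥ 4: 2.511, 1.0808, 0.0189 → sum = 3.6107
V_4 = 3.6107 / l_4 = 3.6107 / 0.81 = 4.457654… → 4.458

4.458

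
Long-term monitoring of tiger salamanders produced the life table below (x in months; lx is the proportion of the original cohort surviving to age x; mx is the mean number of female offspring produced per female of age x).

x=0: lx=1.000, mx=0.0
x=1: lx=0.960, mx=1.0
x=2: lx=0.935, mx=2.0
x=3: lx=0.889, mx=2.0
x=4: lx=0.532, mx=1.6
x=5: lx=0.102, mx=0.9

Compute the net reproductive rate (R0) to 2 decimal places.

5.55

lx·mx by age: 0, 0.96, 1.87, 1.778, 0.8512, 0.0918
R0 = Σ lx·mx = 5.551 → 5.55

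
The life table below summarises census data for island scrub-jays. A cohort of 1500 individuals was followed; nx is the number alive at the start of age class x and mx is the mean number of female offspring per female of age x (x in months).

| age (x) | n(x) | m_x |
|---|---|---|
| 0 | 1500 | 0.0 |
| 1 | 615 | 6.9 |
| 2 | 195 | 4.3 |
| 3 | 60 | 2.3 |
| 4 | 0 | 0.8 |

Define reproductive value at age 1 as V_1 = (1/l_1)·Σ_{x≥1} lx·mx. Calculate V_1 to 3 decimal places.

lx = nx/n0 = nx/1500: 1, 0.41, 0.13, 0.04, 0
lx·mx for x ≥ 1: 2.829, 0.559, 0.092, 0 → sum = 3.48
V_1 = 3.48 / l_1 = 3.48 / 0.41 = 8.487805… → 8.488

8.488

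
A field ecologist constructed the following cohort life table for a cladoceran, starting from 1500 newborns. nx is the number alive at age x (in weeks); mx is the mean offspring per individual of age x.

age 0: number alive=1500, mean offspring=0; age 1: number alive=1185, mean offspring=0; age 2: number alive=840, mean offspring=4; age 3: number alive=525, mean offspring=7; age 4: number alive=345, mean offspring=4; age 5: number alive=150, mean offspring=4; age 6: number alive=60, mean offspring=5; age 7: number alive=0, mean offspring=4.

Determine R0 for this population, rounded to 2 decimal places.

lx = nx/n0 = nx/1500: 1, 0.79, 0.56, 0.35, 0.23, 0.1, 0.04, 0
lx·mx by age: 0, 0, 2.24, 2.45, 0.92, 0.4, 0.2, 0
R0 = Σ lx·mx = 6.21 → 6.21

6.21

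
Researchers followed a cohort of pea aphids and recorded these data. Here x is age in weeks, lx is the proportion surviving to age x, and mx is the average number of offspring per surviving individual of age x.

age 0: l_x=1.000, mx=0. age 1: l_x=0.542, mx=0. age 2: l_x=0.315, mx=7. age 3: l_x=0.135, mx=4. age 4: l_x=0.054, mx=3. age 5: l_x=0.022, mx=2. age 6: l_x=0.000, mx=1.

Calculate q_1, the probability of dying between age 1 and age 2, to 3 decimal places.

0.419

q_1 = (l_1 − l_2) / l_1 = (0.542 − 0.315) / 0.542
     = 0.227 / 0.542 = 0.418819… → 0.419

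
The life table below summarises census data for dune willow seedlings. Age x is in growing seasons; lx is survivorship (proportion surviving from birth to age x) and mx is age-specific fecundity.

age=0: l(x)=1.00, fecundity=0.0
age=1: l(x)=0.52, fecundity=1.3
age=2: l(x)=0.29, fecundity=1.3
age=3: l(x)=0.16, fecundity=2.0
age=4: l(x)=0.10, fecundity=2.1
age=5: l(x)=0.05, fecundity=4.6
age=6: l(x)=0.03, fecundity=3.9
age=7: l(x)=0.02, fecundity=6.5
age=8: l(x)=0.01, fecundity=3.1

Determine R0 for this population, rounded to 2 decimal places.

lx·mx by age: 0, 0.676, 0.377, 0.32, 0.21, 0.23, 0.117, 0.13, 0.031
R0 = Σ lx·mx = 2.091 → 2.09

2.09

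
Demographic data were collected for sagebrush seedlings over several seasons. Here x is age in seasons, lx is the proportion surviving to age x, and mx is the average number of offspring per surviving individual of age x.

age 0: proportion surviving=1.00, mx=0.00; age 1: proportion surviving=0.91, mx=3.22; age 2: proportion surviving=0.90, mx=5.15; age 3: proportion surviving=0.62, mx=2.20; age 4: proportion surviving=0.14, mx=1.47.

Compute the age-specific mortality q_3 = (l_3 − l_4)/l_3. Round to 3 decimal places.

0.774

q_3 = (l_3 − l_4) / l_3 = (0.62 − 0.14) / 0.62
     = 0.48 / 0.62 = 0.774194… → 0.774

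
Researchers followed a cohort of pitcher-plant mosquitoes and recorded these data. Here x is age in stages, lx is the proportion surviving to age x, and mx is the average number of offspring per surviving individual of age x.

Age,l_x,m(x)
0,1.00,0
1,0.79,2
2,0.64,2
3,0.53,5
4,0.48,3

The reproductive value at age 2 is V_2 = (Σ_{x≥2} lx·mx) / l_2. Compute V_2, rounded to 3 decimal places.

8.391

lx·mx for x ≥ 2: 1.28, 2.65, 1.44 → sum = 5.37
V_2 = 5.37 / l_2 = 5.37 / 0.64 = 8.390625 → 8.391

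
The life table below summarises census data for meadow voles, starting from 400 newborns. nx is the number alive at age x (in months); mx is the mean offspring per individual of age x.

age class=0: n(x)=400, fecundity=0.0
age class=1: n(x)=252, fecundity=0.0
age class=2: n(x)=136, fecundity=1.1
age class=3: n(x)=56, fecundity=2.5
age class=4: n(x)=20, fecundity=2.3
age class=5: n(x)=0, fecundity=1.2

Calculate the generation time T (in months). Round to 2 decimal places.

lx = nx/n0 = nx/400: 1, 0.63, 0.34, 0.14, 0.05, 0
lx·mx: 0, 0, 0.374, 0.35, 0.115, 0 → R0 = 0.839
x·lx·mx: 0, 0, 0.748, 1.05, 0.46, 0 → Σ = 2.258
T = 2.258 / 0.839 = 2.691299… → 2.69

2.69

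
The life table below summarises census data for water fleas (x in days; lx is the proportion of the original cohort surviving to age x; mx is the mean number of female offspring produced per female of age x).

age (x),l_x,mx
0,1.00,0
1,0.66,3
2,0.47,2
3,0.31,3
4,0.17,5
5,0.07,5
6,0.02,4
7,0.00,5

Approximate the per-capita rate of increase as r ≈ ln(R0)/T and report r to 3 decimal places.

0.683

R0 = Σ lx·mx = 0 + 1.98 + 0.94 + 0.93 + 0.85 + 0.35 + 0.08 + 0 = 5.13
Σ x·lx·mx = 12.28; T = 12.28/5.13 = 2.39376…
r ≈ ln(R0)/T = ln(5.13)/2.39376… = 0.68307… → 0.683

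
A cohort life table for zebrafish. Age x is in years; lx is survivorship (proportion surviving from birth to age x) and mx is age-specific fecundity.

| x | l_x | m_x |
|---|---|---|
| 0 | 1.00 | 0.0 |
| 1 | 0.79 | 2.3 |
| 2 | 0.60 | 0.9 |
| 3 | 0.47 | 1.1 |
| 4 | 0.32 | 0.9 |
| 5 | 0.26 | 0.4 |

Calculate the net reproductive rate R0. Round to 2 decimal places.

lx·mx by age: 0, 1.817, 0.54, 0.517, 0.288, 0.104
R0 = Σ lx·mx = 3.266 → 3.27

3.27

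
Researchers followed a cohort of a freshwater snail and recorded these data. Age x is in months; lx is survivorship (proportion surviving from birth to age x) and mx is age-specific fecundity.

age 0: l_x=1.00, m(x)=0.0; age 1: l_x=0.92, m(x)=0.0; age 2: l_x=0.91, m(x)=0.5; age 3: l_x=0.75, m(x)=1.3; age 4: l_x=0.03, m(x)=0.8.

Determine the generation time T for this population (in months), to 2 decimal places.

2.70

lx·mx: 0, 0, 0.455, 0.975, 0.024 → R0 = 1.454
x·lx·mx: 0, 0, 0.91, 2.925, 0.096 → Σ = 3.931
T = 3.931 / 1.454 = 2.703576… → 2.70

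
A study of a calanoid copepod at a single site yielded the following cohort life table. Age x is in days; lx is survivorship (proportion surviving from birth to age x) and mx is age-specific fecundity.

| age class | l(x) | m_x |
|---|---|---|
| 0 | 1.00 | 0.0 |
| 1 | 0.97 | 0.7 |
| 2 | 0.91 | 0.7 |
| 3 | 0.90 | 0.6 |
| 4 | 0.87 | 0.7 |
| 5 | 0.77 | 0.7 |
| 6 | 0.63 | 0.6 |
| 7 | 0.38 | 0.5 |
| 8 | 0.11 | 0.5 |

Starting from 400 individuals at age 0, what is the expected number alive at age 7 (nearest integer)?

Expected survivors = N0 · l_7 = 400 × 0.38 = 152 → 152

152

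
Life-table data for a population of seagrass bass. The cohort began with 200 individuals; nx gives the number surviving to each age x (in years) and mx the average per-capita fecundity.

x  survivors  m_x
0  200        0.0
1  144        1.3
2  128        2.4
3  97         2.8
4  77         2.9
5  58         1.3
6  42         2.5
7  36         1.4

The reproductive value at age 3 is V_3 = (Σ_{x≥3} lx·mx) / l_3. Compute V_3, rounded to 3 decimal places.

lx = nx/n0 = nx/200: 1, 0.72, 0.64, 0.485, 0.385, 0.29, 0.21, 0.18
lx·mx for x ≥ 3: 1.358, 1.1165, 0.377, 0.525, 0.252 → sum = 3.6285
V_3 = 3.6285 / l_3 = 3.6285 / 0.485 = 7.481443… → 7.481

7.481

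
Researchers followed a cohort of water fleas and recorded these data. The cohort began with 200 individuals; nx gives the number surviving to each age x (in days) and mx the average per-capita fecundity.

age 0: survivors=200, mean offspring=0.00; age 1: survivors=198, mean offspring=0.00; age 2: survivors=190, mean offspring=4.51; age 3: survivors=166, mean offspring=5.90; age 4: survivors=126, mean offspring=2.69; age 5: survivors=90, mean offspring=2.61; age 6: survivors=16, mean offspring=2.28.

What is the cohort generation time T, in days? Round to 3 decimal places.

3.025

lx = nx/n0 = nx/200: 1, 0.99, 0.95, 0.83, 0.63, 0.45, 0.08
lx·mx: 0, 0, 4.2845, 4.897, 1.6947, 1.1745, 0.1824 → R0 = 12.2331
x·lx·mx: 0, 0, 8.569, 14.691, 6.7788, 5.8725, 1.0944 → Σ = 37.0057
T = 37.0057 / 12.2331 = 3.025047… → 3.025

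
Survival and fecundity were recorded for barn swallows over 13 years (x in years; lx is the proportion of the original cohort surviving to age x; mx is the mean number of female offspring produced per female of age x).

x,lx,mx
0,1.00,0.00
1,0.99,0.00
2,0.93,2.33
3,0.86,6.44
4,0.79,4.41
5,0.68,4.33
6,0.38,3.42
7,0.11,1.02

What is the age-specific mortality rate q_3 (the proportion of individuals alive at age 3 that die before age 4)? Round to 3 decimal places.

0.081

q_3 = (l_3 − l_4) / l_3 = (0.86 − 0.79) / 0.86
     = 0.07 / 0.86 = 0.081395… → 0.081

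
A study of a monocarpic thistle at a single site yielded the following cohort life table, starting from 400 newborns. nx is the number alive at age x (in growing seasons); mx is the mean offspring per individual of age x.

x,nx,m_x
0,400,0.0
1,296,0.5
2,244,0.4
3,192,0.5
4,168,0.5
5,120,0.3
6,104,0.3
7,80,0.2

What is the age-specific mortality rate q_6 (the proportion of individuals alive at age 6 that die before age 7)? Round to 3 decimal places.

lx = nx/n0 = nx/400: 1, 0.74, 0.61, 0.48, 0.42, 0.3, 0.26, 0.2
q_6 = (l_6 − l_7) / l_6 = (0.26 − 0.2) / 0.26
     = 0.06 / 0.26 = 0.230769… → 0.231

0.231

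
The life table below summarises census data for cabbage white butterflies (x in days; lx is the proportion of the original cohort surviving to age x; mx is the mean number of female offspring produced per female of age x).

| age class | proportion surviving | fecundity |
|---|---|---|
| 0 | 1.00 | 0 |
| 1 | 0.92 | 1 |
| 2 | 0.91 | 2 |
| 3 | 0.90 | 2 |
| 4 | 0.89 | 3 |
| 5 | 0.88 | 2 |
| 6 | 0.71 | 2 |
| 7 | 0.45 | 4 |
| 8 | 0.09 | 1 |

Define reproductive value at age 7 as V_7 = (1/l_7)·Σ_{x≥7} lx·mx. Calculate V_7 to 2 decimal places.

lx·mx for x ≥ 7: 1.8, 0.09 → sum = 1.89
V_7 = 1.89 / l_7 = 1.89 / 0.45 = 4.2 → 4.20

4.20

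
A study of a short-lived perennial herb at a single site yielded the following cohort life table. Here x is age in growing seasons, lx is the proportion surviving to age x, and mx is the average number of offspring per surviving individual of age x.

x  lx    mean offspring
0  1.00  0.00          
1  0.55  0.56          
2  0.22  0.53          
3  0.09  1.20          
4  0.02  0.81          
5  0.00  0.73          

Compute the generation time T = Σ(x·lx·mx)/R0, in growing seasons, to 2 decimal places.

lx·mx: 0, 0.308, 0.1166, 0.108, 0.0162, 0 → R0 = 0.5488
x·lx·mx: 0, 0.308, 0.2332, 0.324, 0.0648, 0 → Σ = 0.93
T = 0.93 / 0.5488 = 1.694606… → 1.69

1.69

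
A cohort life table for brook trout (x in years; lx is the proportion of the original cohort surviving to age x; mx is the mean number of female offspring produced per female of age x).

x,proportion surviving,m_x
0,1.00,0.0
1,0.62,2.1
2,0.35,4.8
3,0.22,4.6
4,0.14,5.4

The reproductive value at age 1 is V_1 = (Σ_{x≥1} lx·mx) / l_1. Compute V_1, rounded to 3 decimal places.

lx·mx for x ≥ 1: 1.302, 1.68, 1.012, 0.756 → sum = 4.75
V_1 = 4.75 / l_1 = 4.75 / 0.62 = 7.66129… → 7.661

7.661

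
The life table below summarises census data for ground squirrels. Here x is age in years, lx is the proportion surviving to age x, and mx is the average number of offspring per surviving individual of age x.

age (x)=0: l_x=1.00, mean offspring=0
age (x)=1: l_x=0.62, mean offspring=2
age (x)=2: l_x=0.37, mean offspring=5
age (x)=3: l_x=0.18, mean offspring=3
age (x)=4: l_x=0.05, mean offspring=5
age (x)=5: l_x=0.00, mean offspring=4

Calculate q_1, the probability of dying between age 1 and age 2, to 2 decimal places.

0.40

q_1 = (l_1 − l_2) / l_1 = (0.62 − 0.37) / 0.62
     = 0.25 / 0.62 = 0.403226… → 0.40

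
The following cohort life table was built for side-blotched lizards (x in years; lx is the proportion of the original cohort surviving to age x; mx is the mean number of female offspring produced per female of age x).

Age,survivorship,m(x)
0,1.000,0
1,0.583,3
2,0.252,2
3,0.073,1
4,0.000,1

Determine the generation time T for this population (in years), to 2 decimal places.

1.28

lx·mx: 0, 1.749, 0.504, 0.073, 0 → R0 = 2.326
x·lx·mx: 0, 1.749, 1.008, 0.219, 0 → Σ = 2.976
T = 2.976 / 2.326 = 1.27945… → 1.28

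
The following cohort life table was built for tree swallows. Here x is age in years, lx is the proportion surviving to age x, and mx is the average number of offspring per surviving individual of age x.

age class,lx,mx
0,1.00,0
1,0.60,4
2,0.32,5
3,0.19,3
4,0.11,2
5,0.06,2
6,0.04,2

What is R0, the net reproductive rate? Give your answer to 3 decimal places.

lx·mx by age: 0, 2.4, 1.6, 0.57, 0.22, 0.12, 0.08
R0 = Σ lx·mx = 4.99 → 4.990

4.990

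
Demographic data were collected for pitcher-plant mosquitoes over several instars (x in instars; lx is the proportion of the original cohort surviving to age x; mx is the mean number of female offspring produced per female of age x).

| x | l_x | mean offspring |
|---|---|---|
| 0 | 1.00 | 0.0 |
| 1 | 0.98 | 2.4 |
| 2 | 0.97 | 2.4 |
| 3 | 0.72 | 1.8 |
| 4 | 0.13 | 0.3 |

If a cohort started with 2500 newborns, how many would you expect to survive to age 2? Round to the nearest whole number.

2425

Expected survivors = N0 · l_2 = 2500 × 0.97 = 2425 → 2425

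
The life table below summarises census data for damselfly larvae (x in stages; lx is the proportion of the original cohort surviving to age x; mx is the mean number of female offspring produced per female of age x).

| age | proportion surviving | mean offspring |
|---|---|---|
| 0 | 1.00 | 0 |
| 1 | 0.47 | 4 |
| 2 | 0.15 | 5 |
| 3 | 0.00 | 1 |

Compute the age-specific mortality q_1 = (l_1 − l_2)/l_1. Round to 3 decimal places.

q_1 = (l_1 − l_2) / l_1 = (0.47 − 0.15) / 0.47
     = 0.32 / 0.47 = 0.680851… → 0.681

0.681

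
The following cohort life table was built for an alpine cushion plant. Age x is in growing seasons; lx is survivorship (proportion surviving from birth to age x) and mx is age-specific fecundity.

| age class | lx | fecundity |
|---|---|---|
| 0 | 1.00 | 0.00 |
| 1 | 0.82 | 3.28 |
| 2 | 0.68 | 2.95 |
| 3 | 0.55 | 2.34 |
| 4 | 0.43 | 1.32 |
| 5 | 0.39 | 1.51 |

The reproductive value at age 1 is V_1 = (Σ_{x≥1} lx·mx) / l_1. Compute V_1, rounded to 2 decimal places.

lx·mx for x ≥ 1: 2.6896, 2.006, 1.287, 0.5676, 0.5889 → sum = 7.1391
V_1 = 7.1391 / l_1 = 7.1391 / 0.82 = 8.70622… → 8.71

8.71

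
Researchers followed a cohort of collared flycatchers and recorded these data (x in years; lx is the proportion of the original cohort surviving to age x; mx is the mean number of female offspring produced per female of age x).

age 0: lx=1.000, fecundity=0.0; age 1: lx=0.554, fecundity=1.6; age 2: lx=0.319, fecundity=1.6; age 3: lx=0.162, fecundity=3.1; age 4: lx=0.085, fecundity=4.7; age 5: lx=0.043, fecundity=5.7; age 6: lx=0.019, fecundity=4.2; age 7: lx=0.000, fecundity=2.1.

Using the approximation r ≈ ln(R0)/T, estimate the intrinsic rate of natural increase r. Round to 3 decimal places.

R0 = Σ lx·mx = 0 + 0.8864 + 0.5104 + 0.5022 + 0.3995 + 0.2451 + 0.0798 + 0 = 2.6234
Σ x·lx·mx = 6.7161; T = 6.7161/2.6234 = 2.56007…
r ≈ ln(R0)/T = ln(2.6234)/2.56007… = 0.37674… → 0.377

0.377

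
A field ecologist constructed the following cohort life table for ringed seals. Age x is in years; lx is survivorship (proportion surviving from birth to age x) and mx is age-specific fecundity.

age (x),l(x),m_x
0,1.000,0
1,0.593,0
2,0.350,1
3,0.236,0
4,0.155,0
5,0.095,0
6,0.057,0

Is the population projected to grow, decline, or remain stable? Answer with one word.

declining

R0 = Σ lx·mx = 0 + 0 + 0.35 + 0 + 0 + 0 + 0 = 0.35
R0 < 1, so the population is declining.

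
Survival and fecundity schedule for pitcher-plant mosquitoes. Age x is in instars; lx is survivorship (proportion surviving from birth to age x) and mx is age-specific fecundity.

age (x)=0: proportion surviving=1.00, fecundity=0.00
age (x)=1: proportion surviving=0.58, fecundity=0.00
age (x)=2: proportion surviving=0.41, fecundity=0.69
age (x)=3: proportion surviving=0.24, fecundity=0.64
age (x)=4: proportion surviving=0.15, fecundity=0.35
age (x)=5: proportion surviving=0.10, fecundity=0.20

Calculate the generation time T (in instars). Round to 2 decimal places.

2.63

lx·mx: 0, 0, 0.2829, 0.1536, 0.0525, 0.02 → R0 = 0.509
x·lx·mx: 0, 0, 0.5658, 0.4608, 0.21, 0.1 → Σ = 1.3366
T = 1.3366 / 0.509 = 2.625933… → 2.63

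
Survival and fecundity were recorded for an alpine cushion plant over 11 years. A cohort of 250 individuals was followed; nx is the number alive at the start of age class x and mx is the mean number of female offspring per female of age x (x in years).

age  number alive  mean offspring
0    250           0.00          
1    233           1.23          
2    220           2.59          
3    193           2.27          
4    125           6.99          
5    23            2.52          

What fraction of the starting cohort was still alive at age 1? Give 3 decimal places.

0.932

l_1 = n_1/n_0 = 233/250 = 0.932 → 0.932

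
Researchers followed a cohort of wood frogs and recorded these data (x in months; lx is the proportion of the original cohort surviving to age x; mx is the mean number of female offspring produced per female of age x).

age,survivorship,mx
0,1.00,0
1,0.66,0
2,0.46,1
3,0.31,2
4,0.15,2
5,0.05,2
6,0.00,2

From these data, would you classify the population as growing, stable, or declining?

growing

R0 = Σ lx·mx = 0 + 0 + 0.46 + 0.62 + 0.3 + 0.1 + 0 = 1.48
R0 > 1, so the population is growing.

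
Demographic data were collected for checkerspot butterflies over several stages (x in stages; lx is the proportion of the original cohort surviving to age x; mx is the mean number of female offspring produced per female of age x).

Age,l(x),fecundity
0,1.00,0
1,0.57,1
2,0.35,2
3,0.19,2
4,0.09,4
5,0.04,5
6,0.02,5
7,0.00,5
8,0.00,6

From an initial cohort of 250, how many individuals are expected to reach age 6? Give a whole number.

Expected survivors = N0 · l_6 = 250 × 0.02 = 5 → 5

5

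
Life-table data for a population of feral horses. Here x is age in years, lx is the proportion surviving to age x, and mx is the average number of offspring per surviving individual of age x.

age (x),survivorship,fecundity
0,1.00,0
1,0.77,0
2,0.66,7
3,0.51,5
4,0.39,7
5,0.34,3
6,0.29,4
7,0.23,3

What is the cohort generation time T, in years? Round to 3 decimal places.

3.500

lx·mx: 0, 0, 4.62, 2.55, 2.73, 1.02, 1.16, 0.69 → R0 = 12.77
x·lx·mx: 0, 0, 9.24, 7.65, 10.92, 5.1, 6.96, 4.83 → Σ = 44.7
T = 44.7 / 12.77 = 3.500392… → 3.500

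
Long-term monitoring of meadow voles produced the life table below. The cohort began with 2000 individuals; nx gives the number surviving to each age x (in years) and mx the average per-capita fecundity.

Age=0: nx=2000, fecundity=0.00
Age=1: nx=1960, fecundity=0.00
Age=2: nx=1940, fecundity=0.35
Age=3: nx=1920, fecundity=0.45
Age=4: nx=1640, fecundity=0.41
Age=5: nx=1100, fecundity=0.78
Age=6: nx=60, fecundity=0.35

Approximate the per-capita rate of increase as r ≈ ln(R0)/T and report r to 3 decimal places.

lx = nx/n0 = nx/2000: 1, 0.98, 0.97, 0.96, 0.82, 0.55, 0.03
R0 = Σ lx·mx = 0 + 0 + 0.3395 + 0.432 + 0.3362 + 0.429 + 0.0105 = 1.5472
Σ x·lx·mx = 5.5278; T = 5.5278/1.5472 = 3.57278…
r ≈ ln(R0)/T = ln(1.5472)/3.57278… = 0.12216… → 0.122

0.122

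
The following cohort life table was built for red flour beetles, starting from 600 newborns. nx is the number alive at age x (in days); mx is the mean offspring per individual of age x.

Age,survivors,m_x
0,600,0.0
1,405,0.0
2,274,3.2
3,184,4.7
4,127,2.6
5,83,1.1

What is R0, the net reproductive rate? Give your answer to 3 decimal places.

3.605

lx = nx/n0 = nx/600: 1, 0.675, 0.45667…, 0.30667…, 0.21167…, 0.13833…
lx·mx by age: 0, 0, 1.461333…, 1.441333…, 0.550333…, 0.152167…
R0 = Σ lx·mx = 3.605167… → 3.605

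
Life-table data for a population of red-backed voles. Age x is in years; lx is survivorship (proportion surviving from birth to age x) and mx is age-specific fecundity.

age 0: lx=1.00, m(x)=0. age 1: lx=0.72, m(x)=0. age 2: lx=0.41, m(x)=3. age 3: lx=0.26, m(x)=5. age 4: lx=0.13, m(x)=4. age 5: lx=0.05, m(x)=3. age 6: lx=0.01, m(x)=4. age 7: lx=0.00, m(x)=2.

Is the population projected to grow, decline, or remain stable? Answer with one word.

growing

R0 = Σ lx·mx = 0 + 0 + 1.23 + 1.3 + 0.52 + 0.15 + 0.04 + 0 = 3.24
R0 > 1, so the population is growing.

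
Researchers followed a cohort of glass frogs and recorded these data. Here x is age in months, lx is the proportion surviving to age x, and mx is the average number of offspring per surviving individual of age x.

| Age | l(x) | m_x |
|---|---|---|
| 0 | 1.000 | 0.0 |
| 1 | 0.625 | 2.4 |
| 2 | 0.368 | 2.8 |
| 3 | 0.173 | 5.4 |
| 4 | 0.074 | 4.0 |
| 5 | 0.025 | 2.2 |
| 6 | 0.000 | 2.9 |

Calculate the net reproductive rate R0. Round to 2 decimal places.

lx·mx by age: 0, 1.5, 1.0304, 0.9342, 0.296, 0.055, 0
R0 = Σ lx·mx = 3.8156 → 3.82

3.82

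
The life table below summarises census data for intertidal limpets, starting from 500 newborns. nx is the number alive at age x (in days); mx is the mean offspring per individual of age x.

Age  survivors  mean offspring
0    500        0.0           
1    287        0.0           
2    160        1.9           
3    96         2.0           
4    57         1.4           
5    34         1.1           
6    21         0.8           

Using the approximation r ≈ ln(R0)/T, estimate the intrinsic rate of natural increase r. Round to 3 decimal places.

0.081

lx = nx/n0 = nx/500: 1, 0.574, 0.32, 0.192, 0.114, 0.068, 0.042
R0 = Σ lx·mx = 0 + 0 + 0.608 + 0.384 + 0.1596 + 0.0748 + 0.0336 = 1.26
Σ x·lx·mx = 3.582; T = 3.582/1.26 = 2.84286…
r ≈ ln(R0)/T = ln(1.26)/2.84286… = 0.0813… → 0.081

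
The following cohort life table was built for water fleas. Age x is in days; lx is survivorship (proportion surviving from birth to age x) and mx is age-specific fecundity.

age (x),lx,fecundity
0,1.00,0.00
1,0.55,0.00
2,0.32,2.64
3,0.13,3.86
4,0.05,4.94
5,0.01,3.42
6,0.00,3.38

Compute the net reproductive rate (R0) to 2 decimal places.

1.63

lx·mx by age: 0, 0, 0.8448, 0.5018, 0.247, 0.0342, 0
R0 = Σ lx·mx = 1.6278 → 1.63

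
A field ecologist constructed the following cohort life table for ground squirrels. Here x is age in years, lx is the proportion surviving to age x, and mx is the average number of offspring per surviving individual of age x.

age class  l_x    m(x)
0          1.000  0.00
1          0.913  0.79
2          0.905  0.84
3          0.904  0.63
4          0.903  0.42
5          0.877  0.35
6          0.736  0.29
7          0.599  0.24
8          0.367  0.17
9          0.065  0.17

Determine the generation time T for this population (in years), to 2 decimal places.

lx·mx: 0, 0.72127, 0.7602, 0.56952, 0.37926, 0.30695, 0.21344, 0.14376, 0.06239, 0.01105 → R0 = 3.16784
x·lx·mx: 0, 0.72127, 1.5204, 1.70856, 1.51704, 1.53475, 1.28064, 1.00632, 0.49912, 0.09945 → Σ = 9.88755
T = 9.88755 / 3.16784 = 3.121228… → 3.12

3.12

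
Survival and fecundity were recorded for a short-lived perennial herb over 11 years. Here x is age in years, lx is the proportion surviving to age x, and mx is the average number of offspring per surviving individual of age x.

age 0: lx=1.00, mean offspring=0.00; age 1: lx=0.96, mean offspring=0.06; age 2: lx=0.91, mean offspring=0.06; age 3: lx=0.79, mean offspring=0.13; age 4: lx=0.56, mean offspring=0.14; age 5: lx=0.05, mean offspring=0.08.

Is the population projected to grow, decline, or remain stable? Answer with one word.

declining

R0 = Σ lx·mx = 0 + 0.0576 + 0.0546 + 0.1027 + 0.0784 + 0.004 = 0.2973
R0 < 1, so the population is declining.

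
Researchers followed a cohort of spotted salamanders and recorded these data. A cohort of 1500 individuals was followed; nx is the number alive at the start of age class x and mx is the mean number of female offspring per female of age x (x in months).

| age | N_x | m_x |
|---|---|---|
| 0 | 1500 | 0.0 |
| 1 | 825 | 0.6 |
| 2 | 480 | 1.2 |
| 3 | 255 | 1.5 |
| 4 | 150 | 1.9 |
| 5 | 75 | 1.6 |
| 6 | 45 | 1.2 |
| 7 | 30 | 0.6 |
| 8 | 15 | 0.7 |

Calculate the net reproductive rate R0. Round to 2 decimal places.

1.29

lx = nx/n0 = nx/1500: 1, 0.55, 0.32, 0.17, 0.1, 0.05, 0.03, 0.02, 0.01
lx·mx by age: 0, 0.33, 0.384, 0.255, 0.19, 0.08, 0.036, 0.012, 0.007
R0 = Σ lx·mx = 1.294 → 1.29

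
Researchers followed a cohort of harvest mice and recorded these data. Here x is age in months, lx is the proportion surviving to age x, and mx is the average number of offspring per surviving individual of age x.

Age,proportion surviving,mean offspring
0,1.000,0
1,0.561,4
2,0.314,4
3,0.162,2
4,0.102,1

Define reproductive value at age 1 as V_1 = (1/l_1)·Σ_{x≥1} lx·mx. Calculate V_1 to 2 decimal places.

lx·mx for x ≥ 1: 2.244, 1.256, 0.324, 0.102 → sum = 3.926
V_1 = 3.926 / l_1 = 3.926 / 0.561 = 6.998217… → 7.00

7.00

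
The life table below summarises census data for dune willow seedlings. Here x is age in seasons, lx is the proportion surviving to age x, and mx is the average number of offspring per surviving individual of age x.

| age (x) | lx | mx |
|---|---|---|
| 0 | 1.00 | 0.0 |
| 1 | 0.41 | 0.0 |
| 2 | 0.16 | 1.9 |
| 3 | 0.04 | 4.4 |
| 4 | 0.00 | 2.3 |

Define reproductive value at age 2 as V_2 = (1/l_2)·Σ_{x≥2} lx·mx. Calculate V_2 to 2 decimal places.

lx·mx for x ≥ 2: 0.304, 0.176, 0 → sum = 0.48
V_2 = 0.48 / l_2 = 0.48 / 0.16 = 3 → 3.00

3.00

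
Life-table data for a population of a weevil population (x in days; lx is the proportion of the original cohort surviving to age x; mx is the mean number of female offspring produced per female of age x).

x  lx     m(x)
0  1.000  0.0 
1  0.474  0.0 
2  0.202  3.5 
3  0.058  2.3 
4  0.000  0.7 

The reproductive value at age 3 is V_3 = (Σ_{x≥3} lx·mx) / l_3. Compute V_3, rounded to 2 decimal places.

lx·mx for x ≥ 3: 0.1334, 0 → sum = 0.1334
V_3 = 0.1334 / l_3 = 0.1334 / 0.058 = 2.3 → 2.30

2.30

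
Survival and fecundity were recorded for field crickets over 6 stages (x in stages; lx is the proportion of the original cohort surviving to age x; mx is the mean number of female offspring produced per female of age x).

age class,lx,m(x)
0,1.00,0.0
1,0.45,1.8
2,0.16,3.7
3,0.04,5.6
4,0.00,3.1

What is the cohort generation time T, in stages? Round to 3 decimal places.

1.640

lx·mx: 0, 0.81, 0.592, 0.224, 0 → R0 = 1.626
x·lx·mx: 0, 0.81, 1.184, 0.672, 0 → Σ = 2.666
T = 2.666 / 1.626 = 1.639606… → 1.640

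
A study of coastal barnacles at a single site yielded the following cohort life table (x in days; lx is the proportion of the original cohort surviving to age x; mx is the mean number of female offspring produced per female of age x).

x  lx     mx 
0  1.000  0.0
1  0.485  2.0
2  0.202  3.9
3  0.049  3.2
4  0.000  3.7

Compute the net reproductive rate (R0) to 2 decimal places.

1.91

lx·mx by age: 0, 0.97, 0.7878, 0.1568, 0
R0 = Σ lx·mx = 1.9146 → 1.91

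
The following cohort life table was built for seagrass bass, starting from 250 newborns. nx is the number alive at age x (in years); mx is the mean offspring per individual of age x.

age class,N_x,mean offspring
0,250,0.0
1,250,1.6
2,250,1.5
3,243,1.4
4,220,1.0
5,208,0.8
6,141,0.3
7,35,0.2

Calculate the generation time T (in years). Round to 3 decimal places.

lx = nx/n0 = nx/250: 1, 1, 1, 0.972, 0.88, 0.832, 0.564, 0.14
lx·mx: 0, 1.6, 1.5, 1.3608, 0.88, 0.6656, 0.1692, 0.028 → R0 = 6.2036
x·lx·mx: 0, 1.6, 3, 4.0824, 3.52, 3.328, 1.0152, 0.196 → Σ = 16.7416
T = 16.7416 / 6.2036 = 2.698691… → 2.699

2.699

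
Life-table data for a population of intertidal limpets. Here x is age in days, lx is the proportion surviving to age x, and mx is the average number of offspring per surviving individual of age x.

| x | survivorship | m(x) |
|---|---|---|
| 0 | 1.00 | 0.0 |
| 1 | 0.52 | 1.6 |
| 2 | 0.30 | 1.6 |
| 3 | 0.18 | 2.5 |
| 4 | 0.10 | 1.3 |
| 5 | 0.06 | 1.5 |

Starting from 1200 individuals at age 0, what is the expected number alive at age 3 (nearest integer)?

216

Expected survivors = N0 · l_3 = 1200 × 0.18 = 216 → 216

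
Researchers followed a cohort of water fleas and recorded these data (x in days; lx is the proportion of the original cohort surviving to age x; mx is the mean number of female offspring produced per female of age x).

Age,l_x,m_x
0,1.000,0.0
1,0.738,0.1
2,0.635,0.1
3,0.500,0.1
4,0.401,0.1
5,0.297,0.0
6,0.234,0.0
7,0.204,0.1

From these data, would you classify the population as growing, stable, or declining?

R0 = Σ lx·mx = 0 + 0.0738 + 0.0635 + 0.05 + 0.0401 + 0 + 0 + 0.0204 = 0.2478
R0 < 1, so the population is declining.

declining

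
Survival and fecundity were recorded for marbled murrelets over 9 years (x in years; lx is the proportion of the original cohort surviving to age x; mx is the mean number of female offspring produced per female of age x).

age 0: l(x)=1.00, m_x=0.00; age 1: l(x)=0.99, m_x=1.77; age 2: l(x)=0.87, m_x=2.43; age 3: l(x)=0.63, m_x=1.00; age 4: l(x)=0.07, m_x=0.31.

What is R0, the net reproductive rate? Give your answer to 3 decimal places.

lx·mx by age: 0, 1.7523, 2.1141, 0.63, 0.0217
R0 = Σ lx·mx = 4.5181 → 4.518

4.518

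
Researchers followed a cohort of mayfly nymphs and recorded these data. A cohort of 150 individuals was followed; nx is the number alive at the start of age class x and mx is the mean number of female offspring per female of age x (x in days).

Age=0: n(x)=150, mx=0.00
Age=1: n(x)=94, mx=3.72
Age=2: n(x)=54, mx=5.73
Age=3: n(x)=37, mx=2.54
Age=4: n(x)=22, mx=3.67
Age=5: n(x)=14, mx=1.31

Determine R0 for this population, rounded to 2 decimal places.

lx = nx/n0 = nx/150: 1, 0.62667…, 0.36, 0.24667…, 0.14667…, 0.09333…
lx·mx by age: 0, 2.3312…, 2.0628, 0.626533…, 0.538267…, 0.122267…
R0 = Σ lx·mx = 5.681067… → 5.68

5.68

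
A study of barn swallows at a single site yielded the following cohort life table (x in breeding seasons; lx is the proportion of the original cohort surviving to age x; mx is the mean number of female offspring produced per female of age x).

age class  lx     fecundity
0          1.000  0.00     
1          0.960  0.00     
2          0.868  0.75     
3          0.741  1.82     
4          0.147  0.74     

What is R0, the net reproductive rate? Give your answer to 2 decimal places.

2.11

lx·mx by age: 0, 0, 0.651, 1.34862, 0.10878
R0 = Σ lx·mx = 2.1084 → 2.11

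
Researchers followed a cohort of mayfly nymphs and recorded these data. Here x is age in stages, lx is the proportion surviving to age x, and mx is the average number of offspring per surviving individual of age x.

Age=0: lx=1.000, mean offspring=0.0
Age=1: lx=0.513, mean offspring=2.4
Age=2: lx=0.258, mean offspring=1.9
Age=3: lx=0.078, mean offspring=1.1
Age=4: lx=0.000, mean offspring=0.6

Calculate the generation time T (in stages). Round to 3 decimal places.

1.366

lx·mx: 0, 1.2312, 0.4902, 0.0858, 0 → R0 = 1.8072
x·lx·mx: 0, 1.2312, 0.9804, 0.2574, 0 → Σ = 2.469
T = 2.469 / 1.8072 = 1.366202… → 1.366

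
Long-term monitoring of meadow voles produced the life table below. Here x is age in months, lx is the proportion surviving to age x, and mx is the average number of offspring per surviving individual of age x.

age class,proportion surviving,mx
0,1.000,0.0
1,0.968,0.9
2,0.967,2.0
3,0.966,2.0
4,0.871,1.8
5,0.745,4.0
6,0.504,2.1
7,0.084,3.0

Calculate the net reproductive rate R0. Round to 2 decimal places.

10.60

lx·mx by age: 0, 0.8712, 1.934, 1.932, 1.5678, 2.98, 1.0584, 0.252
R0 = Σ lx·mx = 10.5954 → 10.60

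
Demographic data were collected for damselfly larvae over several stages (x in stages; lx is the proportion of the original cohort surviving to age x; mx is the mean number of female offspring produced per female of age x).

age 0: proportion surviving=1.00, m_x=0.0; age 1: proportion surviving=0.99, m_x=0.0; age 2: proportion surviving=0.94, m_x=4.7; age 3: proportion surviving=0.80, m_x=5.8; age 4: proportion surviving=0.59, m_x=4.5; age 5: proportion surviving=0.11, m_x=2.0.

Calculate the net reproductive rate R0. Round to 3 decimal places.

lx·mx by age: 0, 0, 4.418, 4.64, 2.655, 0.22
R0 = Σ lx·mx = 11.933 → 11.933

11.933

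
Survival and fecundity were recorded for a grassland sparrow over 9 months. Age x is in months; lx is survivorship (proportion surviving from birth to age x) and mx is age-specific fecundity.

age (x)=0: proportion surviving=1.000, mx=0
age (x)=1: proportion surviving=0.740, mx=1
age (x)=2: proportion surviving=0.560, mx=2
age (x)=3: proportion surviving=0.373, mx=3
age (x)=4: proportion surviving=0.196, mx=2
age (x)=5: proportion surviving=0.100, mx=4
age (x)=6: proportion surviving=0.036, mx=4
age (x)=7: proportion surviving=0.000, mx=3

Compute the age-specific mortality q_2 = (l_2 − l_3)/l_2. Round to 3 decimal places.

q_2 = (l_2 − l_3) / l_2 = (0.56 − 0.373) / 0.56
     = 0.187 / 0.56 = 0.333929… → 0.334

0.334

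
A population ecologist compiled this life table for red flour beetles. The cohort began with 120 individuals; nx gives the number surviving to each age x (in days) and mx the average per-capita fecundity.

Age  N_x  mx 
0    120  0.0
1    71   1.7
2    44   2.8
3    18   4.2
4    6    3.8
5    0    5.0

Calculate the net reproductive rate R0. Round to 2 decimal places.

2.85

lx = nx/n0 = nx/120: 1, 0.59167…, 0.36667…, 0.15, 0.05, 0
lx·mx by age: 0, 1.005833…, 1.026667…, 0.63, 0.19, 0
R0 = Σ lx·mx = 2.8525… → 2.85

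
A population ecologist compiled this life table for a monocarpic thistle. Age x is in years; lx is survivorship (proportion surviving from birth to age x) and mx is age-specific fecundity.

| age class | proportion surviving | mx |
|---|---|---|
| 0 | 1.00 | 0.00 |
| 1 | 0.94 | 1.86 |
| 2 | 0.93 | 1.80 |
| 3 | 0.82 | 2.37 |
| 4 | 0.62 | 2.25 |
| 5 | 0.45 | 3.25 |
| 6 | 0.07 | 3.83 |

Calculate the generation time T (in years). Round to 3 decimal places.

lx·mx: 0, 1.7484, 1.674, 1.9434, 1.395, 1.4625, 0.2681 → R0 = 8.4914
x·lx·mx: 0, 1.7484, 3.348, 5.8302, 5.58, 7.3125, 1.6086 → Σ = 25.4277
T = 25.4277 / 8.4914 = 2.994524… → 2.995

2.995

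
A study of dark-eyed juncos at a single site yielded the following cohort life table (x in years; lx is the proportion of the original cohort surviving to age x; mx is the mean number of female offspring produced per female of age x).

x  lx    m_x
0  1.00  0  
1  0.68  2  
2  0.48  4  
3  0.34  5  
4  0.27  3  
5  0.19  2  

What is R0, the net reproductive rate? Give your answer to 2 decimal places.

lx·mx by age: 0, 1.36, 1.92, 1.7, 0.81, 0.38
R0 = Σ lx·mx = 6.17 → 6.17

6.17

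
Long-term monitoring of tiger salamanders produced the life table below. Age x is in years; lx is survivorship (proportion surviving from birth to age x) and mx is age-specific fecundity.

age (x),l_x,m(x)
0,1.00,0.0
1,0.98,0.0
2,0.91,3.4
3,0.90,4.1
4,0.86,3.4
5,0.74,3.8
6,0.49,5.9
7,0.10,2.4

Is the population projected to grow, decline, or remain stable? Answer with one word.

growing

R0 = Σ lx·mx = 0 + 0 + 3.094 + 3.69 + 2.924 + 2.812 + 2.891 + 0.24 = 15.651
R0 > 1, so the population is growing.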